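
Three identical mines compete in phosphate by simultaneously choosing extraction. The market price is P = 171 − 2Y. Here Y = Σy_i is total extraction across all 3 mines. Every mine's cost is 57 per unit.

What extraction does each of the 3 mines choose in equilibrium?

A representative mine's profit is π_i = y_i(171 − 2Y) − 57y_i, with Y = y_i + Σ_{j≠i} y_j.
First-order condition: 114 − 4y_i − 2Σ_{j≠i} y_j = 0.
With identical mines, set every y_j = y: then 114 − 4y − 4y = 0, i.e. y = 114/8 = 14.25.

14.25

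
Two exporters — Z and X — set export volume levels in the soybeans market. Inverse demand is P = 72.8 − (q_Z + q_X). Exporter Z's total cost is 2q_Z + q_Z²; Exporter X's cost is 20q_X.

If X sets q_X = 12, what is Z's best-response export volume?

14.7

Exporter Z's profit: π = q_Z(72.8 − (q_Z + q_X)) − 2q_Z − q_Z².
∂π/∂q_Z = 70.8 − 4q_Z − q_X = 0, so q_Z = 17.7 − 0.25q_X.
At q_X = 12: q_Z = 17.7 − 0.25·12 = 14.7.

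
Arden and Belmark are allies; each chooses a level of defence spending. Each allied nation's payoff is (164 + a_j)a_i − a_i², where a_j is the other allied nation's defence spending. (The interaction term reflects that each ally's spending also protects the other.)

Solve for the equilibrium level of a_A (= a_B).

Arden's payoff is (164 + a_B)a_A − a_A².
∂π/∂a_A = 164 + a_B − 2a_A = 0, so a_A = 82 + 0.5a_B.
By symmetry a_B = a_A; substituting into the reaction function, 0.5a_A = 82 and a_A = 164.

164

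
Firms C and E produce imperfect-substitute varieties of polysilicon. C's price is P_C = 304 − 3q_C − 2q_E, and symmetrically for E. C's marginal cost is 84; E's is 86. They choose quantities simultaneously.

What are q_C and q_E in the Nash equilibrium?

Firm C's profit: π = q_C(304 − 3q_C − 2q_E) − 84q_C.
∂π/∂q_C = 220 − 6q_C − 2q_E = 0 ⇒ q_C = 110/3 − (1/3)q_E.
Similarly q_E = 109/3 − (1/3)q_C.
Plugging q_E into C's best response: q_C = 110/3 − (1/3)(109/3 − (1/3)q_C) ⇒ (8/9)q_C = 221/9, so q_C = 27.625.
Then q_E = 109/3 − (1/3)·27.625 = 27.125.

27.625, 27.125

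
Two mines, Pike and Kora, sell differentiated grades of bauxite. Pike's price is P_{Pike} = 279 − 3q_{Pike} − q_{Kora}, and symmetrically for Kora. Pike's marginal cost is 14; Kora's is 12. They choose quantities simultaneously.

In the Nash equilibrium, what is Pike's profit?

4286.52

Mine Pike's profit: π = q_{Pike}(279 − 3q_{Pike} − q_{Kora}) − 14q_{Pike}.
∂π/∂q_{Pike} = 265 − 6q_{Pike} − q_{Kora} = 0 ⇒ q_{Pike} = 265/6 − (1/6)q_{Kora}.
Similarly q_{Kora} = 44.5 − (1/6)q_{Pike}.
Plugging q_{Kora} into Pike's best response: q_{Pike} = 265/6 − (1/6)(44.5 − (1/6)q_{Pike}) ⇒ (35/36)q_{Pike} = 36.75, so q_{Pike} = 37.8.
Then q_{Kora} = 44.5 − (1/6)·37.8 = 38.2.
P_{Pike} = 279 − 3·37.8 − 38.2 = 127.4.
Profit = (127.4 − 14)·37.8 = 4286.52.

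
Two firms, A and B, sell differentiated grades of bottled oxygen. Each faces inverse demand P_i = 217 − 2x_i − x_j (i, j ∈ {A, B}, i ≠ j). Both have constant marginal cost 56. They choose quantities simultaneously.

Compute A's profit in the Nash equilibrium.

Firm A's profit: π = x_A(217 − 2x_A − x_B) − 56x_A.
∂π/∂x_A = 161 − 4x_A − x_B = 0 ⇒ x_A = 40.25 − 0.25x_B.
The game is symmetric, so in equilibrium x_B = x_A: the reaction function gives 1.25x_A = 40.25, hence x_A = 32.2.
P_A = 217 − 2·32.2 − 32.2 = 120.4.
Profit = (120.4 − 56)·32.2 = 2073.68.

2073.68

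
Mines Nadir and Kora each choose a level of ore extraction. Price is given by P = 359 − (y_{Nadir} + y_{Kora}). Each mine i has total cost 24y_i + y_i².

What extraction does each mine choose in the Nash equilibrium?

67

Mine Nadir's profit: π = y_{Nadir}(359 − (y_{Nadir} + y_{Kora})) − 24y_{Nadir} − y_{Nadir}².
∂π/∂y_{Nadir} = 335 − 4y_{Nadir} − y_{Kora} = 0, so y_{Nadir} = 83.75 − 0.25y_{Kora}.
The game is symmetric, so in equilibrium y_{Kora} = y_{Nadir}: the reaction function gives 1.25y_{Nadir} = 83.75, hence y_{Nadir} = 67.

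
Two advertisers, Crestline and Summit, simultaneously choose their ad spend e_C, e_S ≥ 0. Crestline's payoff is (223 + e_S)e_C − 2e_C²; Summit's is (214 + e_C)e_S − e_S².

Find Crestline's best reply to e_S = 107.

82.5

Expanding Crestline's payoff: 223e_C + e_Se_C − 2e_C².
∂π/∂e_C = 223 + e_S − 4e_C = 0, so e_C = 55.75 + 0.25e_S.
At e_S = 107: e_C = 55.75 + 0.25·107 = 82.5.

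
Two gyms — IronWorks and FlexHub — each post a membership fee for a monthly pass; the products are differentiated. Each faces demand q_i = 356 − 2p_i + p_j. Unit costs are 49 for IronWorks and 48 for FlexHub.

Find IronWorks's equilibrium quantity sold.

IronWorks's profit: π = (p_{IronWorks} − 49)(356 − 2p_{IronWorks} + p_{FlexHub}).
∂π/∂p_{IronWorks} = 454 − 4p_{IronWorks} + p_{FlexHub} = 0 ⇒ p_{IronWorks} = 113.5 + 0.25p_{FlexHub}.
Similarly p_{FlexHub} = 113 + 0.25p_{IronWorks}.
Plugging p_{FlexHub} into IronWorks's best response: p_{IronWorks} = 113.5 + 0.25(113 + 0.25p_{IronWorks}) ⇒ 0.9375p_{IronWorks} = 141.75, so p_{IronWorks} = 151.2.
Then p_{FlexHub} = 113 + 0.25·151.2 = 150.8.
q_{IronWorks} = 356 − 2·151.2 + 150.8 = 204.4.

204.4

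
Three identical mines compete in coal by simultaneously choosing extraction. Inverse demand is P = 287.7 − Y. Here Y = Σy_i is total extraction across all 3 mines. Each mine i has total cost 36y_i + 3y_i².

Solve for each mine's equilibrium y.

25.17

A representative mine's profit is π_i = y_i(287.7 − Y) − 36y_i − 3y_i², with Y = y_i + Σ_{j≠i} y_j.
First-order condition: 251.7 − 8y_i − Σ_{j≠i} y_j = 0.
In a symmetric equilibrium every mine chooses the same y, so Σ_{j≠i} y_j = 2y. The condition becomes 251.7 − 10y = 0, giving y = 251.7/10 = 25.17.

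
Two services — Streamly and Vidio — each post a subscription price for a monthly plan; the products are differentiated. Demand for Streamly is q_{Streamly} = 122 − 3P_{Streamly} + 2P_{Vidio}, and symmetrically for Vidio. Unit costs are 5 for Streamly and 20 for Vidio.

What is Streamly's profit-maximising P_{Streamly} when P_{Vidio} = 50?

39.5

Streamly's profit: π = (P_{Streamly} − 5)(122 − 3P_{Streamly} + 2P_{Vidio}).
∂π/∂P_{Streamly} = 137 − 6P_{Streamly} + 2P_{Vidio} = 0 ⇒ P_{Streamly} = 137/6 + (1/3)P_{Vidio}.
At P_{Vidio} = 50: P_{Streamly} = 137/6 + (1/3)·50 = 39.5.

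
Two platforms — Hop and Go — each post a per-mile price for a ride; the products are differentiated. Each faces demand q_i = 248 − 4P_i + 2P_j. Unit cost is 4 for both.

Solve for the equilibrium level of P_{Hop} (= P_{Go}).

Hop's profit: π = (P_{Hop} − 4)(248 − 4P_{Hop} + 2P_{Go}).
∂π/∂P_{Hop} = 264 − 8P_{Hop} + 2P_{Go} = 0 ⇒ P_{Hop} = 33 + 0.25P_{Go}.
Setting P_{Hop} = P_{Go} in the reaction function: P_{Hop} = 33 + 0.25P_{Hop}, so P_{Hop} = 33 / 0.75 = 44.

44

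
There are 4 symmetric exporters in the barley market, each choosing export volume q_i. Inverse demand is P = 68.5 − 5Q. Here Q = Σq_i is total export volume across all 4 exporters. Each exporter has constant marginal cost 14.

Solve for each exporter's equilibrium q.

2.18

A representative exporter's profit is π_i = q_i(68.5 − 5Q) − 14q_i, with Q = q_i + Σ_{j≠i} q_j.
First-order condition: 54.5 − 10q_i − 5Σ_{j≠i} q_j = 0.
In a symmetric equilibrium every exporter chooses the same q, so Σ_{j≠i} q_j = 3q. The condition becomes 54.5 − 25q = 0, giving q = 54.5/25 = 2.18.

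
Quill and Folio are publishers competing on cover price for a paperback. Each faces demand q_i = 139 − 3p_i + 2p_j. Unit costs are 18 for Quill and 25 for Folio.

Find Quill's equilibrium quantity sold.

Quill's profit: π = (p_{Quill} − 18)(139 − 3p_{Quill} + 2p_{Folio}).
∂π/∂p_{Quill} = 193 − 6p_{Quill} + 2p_{Folio} = 0 ⇒ p_{Quill} = 193/6 + (1/3)p_{Folio}.
Similarly p_{Folio} = 107/3 + (1/3)p_{Quill}.
Substituting the second reaction function into the first: p_{Quill} = 193/6 + (1/3)(107/3 + (1/3)p_{Quill}), which gives (8/9)p_{Quill} = 793/18 ⇒ p_{Quill} = 49.5625.
Then p_{Folio} = 107/3 + (1/3)·49.5625 = 52.1875.
q_{Quill} = 139 − 3·49.5625 + 2·52.1875 = 94.6875.

94.6875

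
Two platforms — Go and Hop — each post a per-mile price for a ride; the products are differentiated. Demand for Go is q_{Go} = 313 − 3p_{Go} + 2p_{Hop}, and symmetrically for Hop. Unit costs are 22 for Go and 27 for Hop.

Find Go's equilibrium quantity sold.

Go's profit: π = (p_{Go} − 22)(313 − 3p_{Go} + 2p_{Hop}).
∂π/∂p_{Go} = 379 − 6p_{Go} + 2p_{Hop} = 0 ⇒ p_{Go} = 379/6 + (1/3)p_{Hop}.
Similarly p_{Hop} = 197/3 + (1/3)p_{Go}.
Solving the two reaction functions simultaneously: (1 − (1/3)(1/3))p_{Go} = 379/6 + (1/3)·(197/3), so (8/9)p_{Go} = 1531/18 and p_{Go} = 95.6875.
Then p_{Hop} = 197/3 + (1/3)·95.6875 = 97.5625.
q_{Go} = 313 − 3·95.6875 + 2·97.5625 = 221.0625.

221.0625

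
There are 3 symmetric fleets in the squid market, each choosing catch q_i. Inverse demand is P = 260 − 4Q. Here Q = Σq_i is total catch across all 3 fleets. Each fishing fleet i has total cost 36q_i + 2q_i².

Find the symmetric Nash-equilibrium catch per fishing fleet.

11.2

A representative fishing fleet's profit is π_i = q_i(260 − 4Q) − 36q_i − 2q_i², with Q = q_i + Σ_{j≠i} q_j.
First-order condition: 224 − 12q_i − 4Σ_{j≠i} q_j = 0.
Imposing symmetry (q_j = q for all j) turns Σ_{j≠i} q_j into 2q, so 224 = 20q and q = 11.2.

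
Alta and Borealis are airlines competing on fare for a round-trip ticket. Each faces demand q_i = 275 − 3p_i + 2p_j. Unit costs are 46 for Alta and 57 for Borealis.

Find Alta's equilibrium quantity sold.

Alta's profit: π = (p_{Alta} − 46)(275 − 3p_{Alta} + 2p_{Borealis}).
∂π/∂p_{Alta} = 413 − 6p_{Alta} + 2p_{Borealis} = 0 ⇒ p_{Alta} = 413/6 + (1/3)p_{Borealis}.
Similarly p_{Borealis} = 223/3 + (1/3)p_{Alta}.
Solving the two reaction functions simultaneously: (1 − (1/3)(1/3))p_{Alta} = 413/6 + (1/3)·(223/3), so (8/9)p_{Alta} = 1685/18 and p_{Alta} = 105.3125.
Then p_{Borealis} = 223/3 + (1/3)·105.3125 = 109.4375.
q_{Alta} = 275 − 3·105.3125 + 2·109.4375 = 177.9375.

177.9375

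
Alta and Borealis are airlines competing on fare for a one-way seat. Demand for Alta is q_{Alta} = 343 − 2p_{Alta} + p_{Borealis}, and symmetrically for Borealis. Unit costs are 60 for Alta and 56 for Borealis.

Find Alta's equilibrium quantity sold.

Alta's profit: π = (p_{Alta} − 60)(343 − 2p_{Alta} + p_{Borealis}).
∂π/∂p_{Alta} = 463 − 4p_{Alta} + p_{Borealis} = 0 ⇒ p_{Alta} = 115.75 + 0.25p_{Borealis}.
Similarly p_{Borealis} = 113.75 + 0.25p_{Alta}.
Substituting the second reaction function into the first: p_{Alta} = 115.75 + 0.25(113.75 + 0.25p_{Alta}), which gives 0.9375p_{Alta} = 144.1875 ⇒ p_{Alta} = 153.8.
Then p_{Borealis} = 113.75 + 0.25·153.8 = 152.2.
q_{Alta} = 343 − 2·153.8 + 152.2 = 187.6.

187.6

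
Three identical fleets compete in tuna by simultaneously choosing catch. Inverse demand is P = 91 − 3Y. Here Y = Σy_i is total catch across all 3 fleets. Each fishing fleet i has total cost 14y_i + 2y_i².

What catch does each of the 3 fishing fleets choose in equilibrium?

4.8125

A representative fishing fleet's profit is π_i = y_i(91 − 3Y) − 14y_i − 2y_i², with Y = y_i + Σ_{j≠i} y_j.
First-order condition: 77 − 10y_i − 3Σ_{j≠i} y_j = 0.
In a symmetric equilibrium every fishing fleet chooses the same y, so Σ_{j≠i} y_j = 2y. The condition becomes 77 − 16y = 0, giving y = 77/16 = 4.8125.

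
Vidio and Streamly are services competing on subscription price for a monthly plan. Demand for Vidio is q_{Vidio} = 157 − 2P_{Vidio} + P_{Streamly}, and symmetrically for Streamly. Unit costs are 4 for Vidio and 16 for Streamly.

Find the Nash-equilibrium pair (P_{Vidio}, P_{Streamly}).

Vidio's profit: π = (P_{Vidio} − 4)(157 − 2P_{Vidio} + P_{Streamly}).
∂π/∂P_{Vidio} = 165 − 4P_{Vidio} + P_{Streamly} = 0 ⇒ P_{Vidio} = 41.25 + 0.25P_{Streamly}.
Similarly P_{Streamly} = 47.25 + 0.25P_{Vidio}.
Substituting the second reaction function into the first: P_{Vidio} = 41.25 + 0.25(47.25 + 0.25P_{Vidio}), which gives 0.9375P_{Vidio} = 53.0625 ⇒ P_{Vidio} = 56.6.
Then P_{Streamly} = 47.25 + 0.25·56.6 = 61.4.

56.6, 61.4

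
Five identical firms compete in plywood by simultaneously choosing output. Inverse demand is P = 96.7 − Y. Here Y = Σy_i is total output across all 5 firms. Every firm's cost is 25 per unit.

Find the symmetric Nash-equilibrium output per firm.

A representative firm's profit is π_i = y_i(96.7 − Y) − 25y_i, with Y = y_i + Σ_{j≠i} y_j.
First-order condition: 71.7 − 2y_i − Σ_{j≠i} y_j = 0.
With identical firms, set every y_j = y: then 71.7 − 2y − 4y = 0, i.e. y = 71.7/6 = 11.95.

11.95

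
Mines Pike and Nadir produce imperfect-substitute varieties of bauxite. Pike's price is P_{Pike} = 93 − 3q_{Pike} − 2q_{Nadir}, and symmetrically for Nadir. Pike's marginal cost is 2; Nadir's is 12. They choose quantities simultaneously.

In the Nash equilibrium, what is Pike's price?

38

Mine Pike's profit: π = q_{Pike}(93 − 3q_{Pike} − 2q_{Nadir}) − 2q_{Pike}.
∂π/∂q_{Pike} = 91 − 6q_{Pike} − 2q_{Nadir} = 0 ⇒ q_{Pike} = 91/6 − (1/3)q_{Nadir}.
Similarly q_{Nadir} = 13.5 − (1/3)q_{Pike}.
Solving the two reaction functions simultaneously: (1 − (−1/3)(−1/3))q_{Pike} = 91/6 − (1/3)·13.5, so (8/9)q_{Pike} = 32/3 and q_{Pike} = 12.
Then q_{Nadir} = 13.5 − (1/3)·12 = 9.5.
P_{Pike} = 93 − 3·12 − 2·9.5 = 38.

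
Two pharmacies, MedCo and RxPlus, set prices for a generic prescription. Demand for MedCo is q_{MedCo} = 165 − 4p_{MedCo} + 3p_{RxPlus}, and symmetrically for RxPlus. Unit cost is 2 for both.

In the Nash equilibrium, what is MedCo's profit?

MedCo's profit: π = (p_{MedCo} − 2)(165 − 4p_{MedCo} + 3p_{RxPlus}).
∂π/∂p_{MedCo} = 173 − 8p_{MedCo} + 3p_{RxPlus} = 0 ⇒ p_{MedCo} = 21.625 + 0.375p_{RxPlus}.
Setting p_{MedCo} = p_{RxPlus} in the reaction function: p_{MedCo} = 21.625 + 0.375p_{MedCo}, so p_{MedCo} = 21.625 / 0.625 = 34.6.
q_{MedCo} = 165 − 4·34.6 + 3·34.6 = 130.4.
Profit = (34.6 − 2)·130.4 = 4251.04.

4251.04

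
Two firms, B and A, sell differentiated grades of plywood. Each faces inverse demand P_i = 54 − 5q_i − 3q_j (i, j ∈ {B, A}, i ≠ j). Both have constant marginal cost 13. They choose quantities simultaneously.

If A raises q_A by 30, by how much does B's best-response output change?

-9

Firm B's profit: π = q_B(54 − 5q_B − 3q_A) − 13q_B.
∂π/∂q_B = 41 − 10q_B − 3q_A = 0 ⇒ q_B = 4.1 − 0.3q_A.
The reaction-function slope is −0.3, so a 30-unit rise in q_A moves q_B by −0.3 × 30 = −9. B's best response falls — the actions are strategic substitutes.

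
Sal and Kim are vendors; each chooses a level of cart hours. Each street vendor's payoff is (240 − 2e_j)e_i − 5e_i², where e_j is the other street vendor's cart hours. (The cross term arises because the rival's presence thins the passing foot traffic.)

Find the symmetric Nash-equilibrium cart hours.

20

Sal's payoff is (240 − 2e_K)e_S − 5e_S².
∂π/∂e_S = 240 − 2e_K − 10e_S = 0, so e_S = 24 − 0.2e_K.
By symmetry e_K = e_S; substituting into the reaction function, 1.2e_S = 24 and e_S = 20.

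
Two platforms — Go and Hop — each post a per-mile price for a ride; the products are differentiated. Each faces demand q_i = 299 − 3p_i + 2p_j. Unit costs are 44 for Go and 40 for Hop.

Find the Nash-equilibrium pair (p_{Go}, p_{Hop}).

107, 105.5

Go's profit: π = (p_{Go} − 44)(299 − 3p_{Go} + 2p_{Hop}).
∂π/∂p_{Go} = 431 − 6p_{Go} + 2p_{Hop} = 0 ⇒ p_{Go} = 431/6 + (1/3)p_{Hop}.
Similarly p_{Hop} = 419/6 + (1/3)p_{Go}.
Plugging p_{Hop} into Go's best response: p_{Go} = 431/6 + (1/3)(419/6 + (1/3)p_{Go}) ⇒ (8/9)p_{Go} = 856/9, so p_{Go} = 107.
Then p_{Hop} = 419/6 + (1/3)·107 = 105.5.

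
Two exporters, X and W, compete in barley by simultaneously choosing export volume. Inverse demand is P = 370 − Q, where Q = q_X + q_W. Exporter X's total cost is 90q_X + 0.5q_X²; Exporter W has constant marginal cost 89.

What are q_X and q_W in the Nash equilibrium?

Exporter X's profit: π = q_X(370 − (q_X + q_W)) − 90q_X − 0.5q_X².
∂π/∂q_X = 280 − 3q_X − q_W = 0, so q_X = 280/3 − (1/3)q_W.
For W: ∂π/∂q_W = 281 − 2q_W − q_X = 0 ⇒ q_W = 140.5 − 0.5q_X.
Substituting the second reaction function into the first: q_X = 280/3 − (1/3)(140.5 − 0.5q_X), which gives (5/6)q_X = 46.5 ⇒ q_X = 55.8.
Then q_W = 140.5 − 0.5·55.8 = 112.6.

55.8, 112.6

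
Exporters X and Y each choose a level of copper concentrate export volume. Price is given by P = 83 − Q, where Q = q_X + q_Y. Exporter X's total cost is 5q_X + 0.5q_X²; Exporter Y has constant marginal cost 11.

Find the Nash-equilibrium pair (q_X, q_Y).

Exporter X's profit: π = q_X(83 − (q_X + q_Y)) − 5q_X − 0.5q_X².
∂π/∂q_X = 78 − 3q_X − q_Y = 0, so q_X = 26 − (1/3)q_Y.
For Y: ∂π/∂q_Y = 72 − 2q_Y − q_X = 0 ⇒ q_Y = 36 − 0.5q_X.
Substituting the second reaction function into the first: q_X = 26 − (1/3)(36 − 0.5q_X), which gives (5/6)q_X = 14 ⇒ q_X = 16.8.
Then q_Y = 36 − 0.5·16.8 = 27.6.

16.8, 27.6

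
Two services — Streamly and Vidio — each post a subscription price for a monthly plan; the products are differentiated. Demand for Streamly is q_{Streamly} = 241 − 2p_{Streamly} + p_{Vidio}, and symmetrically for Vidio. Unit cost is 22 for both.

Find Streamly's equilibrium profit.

10658

Streamly's profit: π = (p_{Streamly} − 22)(241 − 2p_{Streamly} + p_{Vidio}).
∂π/∂p_{Streamly} = 285 − 4p_{Streamly} + p_{Vidio} = 0 ⇒ p_{Streamly} = 71.25 + 0.25p_{Vidio}.
By symmetry p_{Vidio} = p_{Streamly}; substituting into the reaction function, 0.75p_{Streamly} = 71.25 and p_{Streamly} = 95.
q_{Streamly} = 241 − 2·95 + 95 = 146.
Profit = (95 − 22)·146 = 10658.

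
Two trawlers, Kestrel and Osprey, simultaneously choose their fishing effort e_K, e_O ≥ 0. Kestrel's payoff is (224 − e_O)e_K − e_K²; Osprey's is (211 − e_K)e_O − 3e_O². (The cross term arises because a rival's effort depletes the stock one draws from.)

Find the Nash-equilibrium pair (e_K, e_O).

Expanding Kestrel's payoff: 224e_K − e_Oe_K − e_K².
∂π/∂e_K = 224 − e_O − 2e_K = 0, so e_K = 112 − 0.5e_O.
Likewise for Osprey: e_O = 211/6 − (1/6)e_K.
Substituting the second reaction function into the first: e_K = 112 − 0.5(211/6 − (1/6)e_K), which gives (11/12)e_K = 1133/12 ⇒ e_K = 103.
Then e_O = 211/6 − (1/6)·103 = 18.

103, 18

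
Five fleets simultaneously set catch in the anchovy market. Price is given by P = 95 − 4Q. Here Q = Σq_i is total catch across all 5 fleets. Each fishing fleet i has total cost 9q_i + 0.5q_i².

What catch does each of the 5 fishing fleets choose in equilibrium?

A representative fishing fleet's profit is π_i = q_i(95 − 4Q) − 9q_i − 0.5q_i², with Q = q_i + Σ_{j≠i} q_j.
First-order condition: 86 − 9q_i − 4Σ_{j≠i} q_j = 0.
In a symmetric equilibrium every fishing fleet chooses the same q, so Σ_{j≠i} q_j = 4q. The condition becomes 86 − 25q = 0, giving q = 86/25 = 3.44.

3.44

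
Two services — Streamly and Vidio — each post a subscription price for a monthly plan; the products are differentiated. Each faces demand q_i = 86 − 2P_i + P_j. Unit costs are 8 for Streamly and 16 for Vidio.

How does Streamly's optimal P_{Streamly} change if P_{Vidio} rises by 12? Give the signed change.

3

Streamly's profit: π = (P_{Streamly} − 8)(86 − 2P_{Streamly} + P_{Vidio}).
∂π/∂P_{Streamly} = 102 − 4P_{Streamly} + P_{Vidio} = 0 ⇒ P_{Streamly} = 25.5 + 0.25P_{Vidio}.
The reaction-function slope is 0.25, so a 12-unit rise in P_{Vidio} moves P_{Streamly} by 0.25 × 12 = 3. Streamly's best response rises — the actions are strategic complements.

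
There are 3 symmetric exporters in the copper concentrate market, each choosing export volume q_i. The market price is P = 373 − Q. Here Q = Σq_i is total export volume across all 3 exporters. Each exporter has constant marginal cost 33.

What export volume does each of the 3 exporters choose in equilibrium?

A representative exporter's profit is π_i = q_i(373 − Q) − 33q_i, with Q = q_i + Σ_{j≠i} q_j.
First-order condition: 340 − 2q_i − Σ_{j≠i} q_j = 0.
In a symmetric equilibrium every exporter chooses the same q, so Σ_{j≠i} q_j = 2q. The condition becomes 340 − 4q = 0, giving q = 340/4 = 85.

85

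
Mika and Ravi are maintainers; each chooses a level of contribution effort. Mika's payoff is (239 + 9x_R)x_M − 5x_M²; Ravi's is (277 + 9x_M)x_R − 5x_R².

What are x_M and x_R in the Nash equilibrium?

Expanding Mika's payoff: 239x_M + 9x_Rx_M − 5x_M².
∂π/∂x_M = 239 + 9x_R − 10x_M = 0, so x_M = 23.9 + 0.9x_R.
Likewise for Ravi: x_R = 27.7 + 0.9x_M.
Solving the two reaction functions simultaneously: (1 − (0.9)(0.9))x_M = 23.9 + 0.9·27.7, so 0.19x_M = 48.83 and x_M = 257.
Then x_R = 27.7 + 0.9·257 = 259.

257, 259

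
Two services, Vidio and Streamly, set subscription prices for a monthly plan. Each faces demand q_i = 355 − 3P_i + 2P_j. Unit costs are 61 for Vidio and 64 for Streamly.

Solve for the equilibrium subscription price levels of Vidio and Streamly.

Vidio's profit: π = (P_{Vidio} − 61)(355 − 3P_{Vidio} + 2P_{Streamly}).
∂π/∂P_{Vidio} = 538 − 6P_{Vidio} + 2P_{Streamly} = 0 ⇒ P_{Vidio} = 269/3 + (1/3)P_{Streamly}.
Similarly P_{Streamly} = 547/6 + (1/3)P_{Vidio}.
Plugging P_{Streamly} into Vidio's best response: P_{Vidio} = 269/3 + (1/3)(547/6 + (1/3)P_{Vidio}) ⇒ (8/9)P_{Vidio} = 2161/18, so P_{Vidio} = 135.0625.
Then P_{Streamly} = 547/6 + (1/3)·135.0625 = 136.1875.

135.0625, 136.1875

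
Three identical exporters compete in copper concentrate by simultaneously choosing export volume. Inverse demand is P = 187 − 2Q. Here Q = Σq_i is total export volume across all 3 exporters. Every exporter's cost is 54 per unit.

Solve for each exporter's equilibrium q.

A representative exporter's profit is π_i = q_i(187 − 2Q) − 54q_i, with Q = q_i + Σ_{j≠i} q_j.
First-order condition: 133 − 4q_i − 2Σ_{j≠i} q_j = 0.
With identical exporters, set every q_j = q: then 133 − 4q − 4q = 0, i.e. q = 133/8 = 16.625.

16.625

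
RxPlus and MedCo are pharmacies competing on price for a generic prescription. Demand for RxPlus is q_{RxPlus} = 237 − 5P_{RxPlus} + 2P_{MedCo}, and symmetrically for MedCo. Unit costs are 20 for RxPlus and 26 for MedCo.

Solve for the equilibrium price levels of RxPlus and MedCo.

RxPlus's profit: π = (P_{RxPlus} − 20)(237 − 5P_{RxPlus} + 2P_{MedCo}).
∂π/∂P_{RxPlus} = 337 − 10P_{RxPlus} + 2P_{MedCo} = 0 ⇒ P_{RxPlus} = 33.7 + 0.2P_{MedCo}.
Similarly P_{MedCo} = 36.7 + 0.2P_{RxPlus}.
Solving the two reaction functions simultaneously: (1 − (0.2)(0.2))P_{RxPlus} = 33.7 + 0.2·36.7, so 0.96P_{RxPlus} = 41.04 and P_{RxPlus} = 42.75.
Then P_{MedCo} = 36.7 + 0.2·42.75 = 45.25.

42.75, 45.25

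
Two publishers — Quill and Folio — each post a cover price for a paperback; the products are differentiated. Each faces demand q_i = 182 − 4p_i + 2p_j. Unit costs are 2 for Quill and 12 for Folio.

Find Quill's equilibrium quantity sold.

124

Quill's profit: π = (p_{Quill} − 2)(182 − 4p_{Quill} + 2p_{Folio}).
∂π/∂p_{Quill} = 190 − 8p_{Quill} + 2p_{Folio} = 0 ⇒ p_{Quill} = 23.75 + 0.25p_{Folio}.
Similarly p_{Folio} = 28.75 + 0.25p_{Quill}.
Substituting the second reaction function into the first: p_{Quill} = 23.75 + 0.25(28.75 + 0.25p_{Quill}), which gives 0.9375p_{Quill} = 30.9375 ⇒ p_{Quill} = 33.
Then p_{Folio} = 28.75 + 0.25·33 = 37.
q_{Quill} = 182 − 4·33 + 2·37 = 124.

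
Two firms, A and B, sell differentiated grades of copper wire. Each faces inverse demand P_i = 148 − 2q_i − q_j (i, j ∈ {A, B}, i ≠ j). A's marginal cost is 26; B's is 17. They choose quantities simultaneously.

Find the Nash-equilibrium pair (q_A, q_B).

Firm A's profit: π = q_A(148 − 2q_A − q_B) − 26q_A.
∂π/∂q_A = 122 − 4q_A − q_B = 0 ⇒ q_A = 30.5 − 0.25q_B.
Similarly q_B = 32.75 − 0.25q_A.
Solving the two reaction functions simultaneously: (1 − (−0.25)(−0.25))q_A = 30.5 − 0.25·32.75, so 0.9375q_A = 22.3125 and q_A = 23.8.
Then q_B = 32.75 − 0.25·23.8 = 26.8.

23.8, 26.8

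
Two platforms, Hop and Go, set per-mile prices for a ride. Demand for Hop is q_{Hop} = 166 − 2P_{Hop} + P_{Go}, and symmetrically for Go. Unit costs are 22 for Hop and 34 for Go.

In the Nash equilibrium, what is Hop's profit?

4920.32

Hop's profit: π = (P_{Hop} − 22)(166 − 2P_{Hop} + P_{Go}).
∂π/∂P_{Hop} = 210 − 4P_{Hop} + P_{Go} = 0 ⇒ P_{Hop} = 52.5 + 0.25P_{Go}.
Similarly P_{Go} = 58.5 + 0.25P_{Hop}.
Plugging P_{Go} into Hop's best response: P_{Hop} = 52.5 + 0.25(58.5 + 0.25P_{Hop}) ⇒ 0.9375P_{Hop} = 67.125, so P_{Hop} = 71.6.
Then P_{Go} = 58.5 + 0.25·71.6 = 76.4.
q_{Hop} = 166 − 2·71.6 + 76.4 = 99.2.
Profit = (71.6 − 22)·99.2 = 4920.32.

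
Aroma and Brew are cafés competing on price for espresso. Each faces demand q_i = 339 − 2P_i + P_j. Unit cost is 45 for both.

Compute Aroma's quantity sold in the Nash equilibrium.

196

Aroma's profit: π = (P_{Aroma} − 45)(339 − 2P_{Aroma} + P_{Brew}).
∂π/∂P_{Aroma} = 429 − 4P_{Aroma} + P_{Brew} = 0 ⇒ P_{Aroma} = 107.25 + 0.25P_{Brew}.
Setting P_{Aroma} = P_{Brew} in the reaction function: P_{Aroma} = 107.25 + 0.25P_{Aroma}, so P_{Aroma} = 107.25 / 0.75 = 143.
q_{Aroma} = 339 − 2·143 + 143 = 196.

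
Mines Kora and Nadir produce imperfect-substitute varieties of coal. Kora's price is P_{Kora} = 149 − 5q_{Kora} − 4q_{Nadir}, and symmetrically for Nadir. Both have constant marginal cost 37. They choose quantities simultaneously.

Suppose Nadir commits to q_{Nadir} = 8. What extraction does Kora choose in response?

8

Mine Kora's profit: π = q_{Kora}(149 − 5q_{Kora} − 4q_{Nadir}) − 37q_{Kora}.
∂π/∂q_{Kora} = 112 − 10q_{Kora} − 4q_{Nadir} = 0 ⇒ q_{Kora} = 11.2 − 0.4q_{Nadir}.
At q_{Nadir} = 8: q_{Kora} = 11.2 − 0.4·8 = 8.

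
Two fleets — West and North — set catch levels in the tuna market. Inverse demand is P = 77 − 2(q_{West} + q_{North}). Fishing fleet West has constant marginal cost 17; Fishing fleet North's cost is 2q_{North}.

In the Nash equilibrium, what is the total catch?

Fishing fleet West's profit: π = q_{West}(77 − 2(q_{West} + q_{North})) − 17q_{West}.
∂π/∂q_{West} = 60 − 4q_{West} − 2q_{North} = 0, so q_{West} = 15 − 0.5q_{North}.
By the same steps for North: q_{North} = 18.75 − 0.5q_{West}.
Plugging q_{North} into West's best response: q_{West} = 15 − 0.5(18.75 − 0.5q_{West}) ⇒ 0.75q_{West} = 5.625, so q_{West} = 7.5.
Then q_{North} = 18.75 − 0.5·7.5 = 15.
Total catch: 7.5 + 15 = 22.5.

22.5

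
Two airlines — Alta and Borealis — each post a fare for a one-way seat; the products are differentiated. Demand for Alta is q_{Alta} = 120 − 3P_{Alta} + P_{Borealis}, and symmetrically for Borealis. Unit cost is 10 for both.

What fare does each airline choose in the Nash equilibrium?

30

Alta's profit: π = (P_{Alta} − 10)(120 − 3P_{Alta} + P_{Borealis}).
∂π/∂P_{Alta} = 150 − 6P_{Alta} + P_{Borealis} = 0 ⇒ P_{Alta} = 25 + (1/6)P_{Borealis}.
Setting P_{Alta} = P_{Borealis} in the reaction function: P_{Alta} = 25 + (1/6)P_{Alta}, so P_{Alta} = 25 / (5/6) = 30.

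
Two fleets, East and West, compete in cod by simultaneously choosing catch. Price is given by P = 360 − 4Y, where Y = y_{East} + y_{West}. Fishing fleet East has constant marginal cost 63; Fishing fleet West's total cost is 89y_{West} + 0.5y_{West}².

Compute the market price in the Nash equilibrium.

Fishing fleet East's profit: π = y_{East}(360 − 4(y_{East} + y_{West})) − 63y_{East}.
∂π/∂y_{East} = 297 − 8y_{East} − 4y_{West} = 0, so y_{East} = 37.125 − 0.5y_{West}.
For West: ∂π/∂y_{West} = 271 − 9y_{West} − 4y_{East} = 0 ⇒ y_{West} = 271/9 − (4/9)y_{East}.
Substituting the second reaction function into the first: y_{East} = 37.125 − 0.5(271/9 − (4/9)y_{East}), which gives (7/9)y_{East} = 1589/72 ⇒ y_{East} = 28.375.
Then y_{West} = 271/9 − (4/9)·28.375 = 17.5.
Equilibrium price: P = 360 − 4·45.875 = 176.5.

176.5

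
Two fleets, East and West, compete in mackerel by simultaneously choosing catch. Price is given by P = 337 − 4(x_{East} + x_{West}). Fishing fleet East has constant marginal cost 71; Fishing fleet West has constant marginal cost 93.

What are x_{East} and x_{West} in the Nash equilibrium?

Fishing fleet East's profit: π = x_{East}(337 − 4(x_{East} + x_{West})) − 71x_{East}.
∂π/∂x_{East} = 266 − 8x_{East} − 4x_{West} = 0, so x_{East} = 33.25 − 0.5x_{West}.
By the same steps for West: x_{West} = 30.5 − 0.5x_{East}.
Solving the two reaction functions simultaneously: (1 − (−0.5)(−0.5))x_{East} = 33.25 − 0.5·30.5, so 0.75x_{East} = 18 and x_{East} = 24.
Then x_{West} = 30.5 − 0.5·24 = 18.5.

24, 18.5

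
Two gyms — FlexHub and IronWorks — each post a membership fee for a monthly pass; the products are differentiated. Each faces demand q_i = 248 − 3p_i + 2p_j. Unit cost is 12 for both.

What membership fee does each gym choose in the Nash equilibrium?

FlexHub's profit: π = (p_{FlexHub} − 12)(248 − 3p_{FlexHub} + 2p_{IronWorks}).
∂π/∂p_{FlexHub} = 284 − 6p_{FlexHub} + 2p_{IronWorks} = 0 ⇒ p_{FlexHub} = 142/3 + (1/3)p_{IronWorks}.
The game is symmetric, so in equilibrium p_{IronWorks} = p_{FlexHub}: the reaction function gives (2/3)p_{FlexHub} = 142/3, hence p_{FlexHub} = 71.

71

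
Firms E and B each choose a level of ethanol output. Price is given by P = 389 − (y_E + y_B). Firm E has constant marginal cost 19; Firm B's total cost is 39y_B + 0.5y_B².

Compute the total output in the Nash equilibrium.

Firm E's profit: π = y_E(389 − (y_E + y_B)) − 19y_E.
∂π/∂y_E = 370 − 2y_E − y_B = 0, so y_E = 185 − 0.5y_B.
For B: ∂π/∂y_B = 350 − 3y_B − y_E = 0 ⇒ y_B = 350/3 − (1/3)y_E.
Substituting the second reaction function into the first: y_E = 185 − 0.5(350/3 − (1/3)y_E), which gives (5/6)y_E = 380/3 ⇒ y_E = 152.
Then y_B = 350/3 − (1/3)·152 = 66.
Total output: 152 + 66 = 218.

218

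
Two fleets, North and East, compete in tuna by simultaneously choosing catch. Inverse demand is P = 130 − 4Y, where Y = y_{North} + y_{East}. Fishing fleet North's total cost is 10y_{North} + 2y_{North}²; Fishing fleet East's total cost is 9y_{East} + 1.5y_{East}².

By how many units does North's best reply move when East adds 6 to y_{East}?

Fishing fleet North's profit: π = y_{North}(130 − 4(y_{North} + y_{East})) − 10y_{North} − 2y_{North}².
∂π/∂y_{North} = 120 − 12y_{North} − 4y_{East} = 0, so y_{North} = 10 − (1/3)y_{East}.
The reaction-function slope is −1/3, so a 6-unit rise in y_{East} moves y_{North} by −1/3 × 6 = −2. North's best response falls — the actions are strategic substitutes.

-2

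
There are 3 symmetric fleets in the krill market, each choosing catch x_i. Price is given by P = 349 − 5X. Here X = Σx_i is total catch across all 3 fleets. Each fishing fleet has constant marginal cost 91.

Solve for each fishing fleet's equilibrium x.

A representative fishing fleet's profit is π_i = x_i(349 − 5X) − 91x_i, with X = x_i + Σ_{j≠i} x_j.
First-order condition: 258 − 10x_i − 5Σ_{j≠i} x_j = 0.
In a symmetric equilibrium every fishing fleet chooses the same x, so Σ_{j≠i} x_j = 2x. The condition becomes 258 − 20x = 0, giving x = 258/20 = 12.9.

12.9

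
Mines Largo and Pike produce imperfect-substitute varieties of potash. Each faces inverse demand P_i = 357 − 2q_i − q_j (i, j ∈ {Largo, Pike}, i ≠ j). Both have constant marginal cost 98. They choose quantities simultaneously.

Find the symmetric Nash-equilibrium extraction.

51.8

Mine Largo's profit: π = q_{Largo}(357 − 2q_{Largo} − q_{Pike}) − 98q_{Largo}.
∂π/∂q_{Largo} = 259 − 4q_{Largo} − q_{Pike} = 0 ⇒ q_{Largo} = 64.75 − 0.25q_{Pike}.
The game is symmetric, so in equilibrium q_{Pike} = q_{Largo}: the reaction function gives 1.25q_{Largo} = 64.75, hence q_{Largo} = 51.8.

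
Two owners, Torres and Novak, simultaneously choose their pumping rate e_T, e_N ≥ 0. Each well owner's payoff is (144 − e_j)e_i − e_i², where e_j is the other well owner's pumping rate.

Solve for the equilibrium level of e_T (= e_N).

48

Torres's payoff is (144 − e_N)e_T − e_T².
∂π/∂e_T = 144 − e_N − 2e_T = 0, so e_T = 72 − 0.5e_N.
By symmetry e_N = e_T; substituting into the reaction function, 1.5e_T = 72 and e_T = 48.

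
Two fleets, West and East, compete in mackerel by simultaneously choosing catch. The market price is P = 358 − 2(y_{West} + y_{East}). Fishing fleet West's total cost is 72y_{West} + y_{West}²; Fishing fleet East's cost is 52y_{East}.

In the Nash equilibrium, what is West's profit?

Fishing fleet West's profit: π = y_{West}(358 − 2(y_{West} + y_{East})) − 72y_{West} − y_{West}².
∂π/∂y_{West} = 286 − 6y_{West} − 2y_{East} = 0, so y_{West} = 143/3 − (1/3)y_{East}.
For East: ∂π/∂y_{East} = 306 − 4y_{East} − 2y_{West} = 0 ⇒ y_{East} = 76.5 − 0.5y_{West}.
Solving the two reaction functions simultaneously: (1 − (−1/3)(−0.5))y_{West} = 143/3 − (1/3)·76.5, so (5/6)y_{West} = 133/6 and y_{West} = 26.6.
Then y_{East} = 76.5 − 0.5·26.6 = 63.2.
Price P = 358 − 2·89.8 = 178.4.
West's profit: (178.4 − 72)·26.6 − (26.6)² = 2122.68.

2122.68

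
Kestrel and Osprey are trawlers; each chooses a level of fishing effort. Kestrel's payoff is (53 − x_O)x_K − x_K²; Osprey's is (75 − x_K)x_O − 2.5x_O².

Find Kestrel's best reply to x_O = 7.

Expanding Kestrel's payoff: 53x_K − x_Ox_K − x_K².
∂π/∂x_K = 53 − x_O − 2x_K = 0, so x_K = 26.5 − 0.5x_O.
At x_O = 7: x_K = 26.5 − 0.5·7 = 23.

23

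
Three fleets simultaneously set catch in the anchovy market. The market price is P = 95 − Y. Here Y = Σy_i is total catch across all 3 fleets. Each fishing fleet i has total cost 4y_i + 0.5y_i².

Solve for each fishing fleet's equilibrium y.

18.2

A representative fishing fleet's profit is π_i = y_i(95 − Y) − 4y_i − 0.5y_i², with Y = y_i + Σ_{j≠i} y_j.
First-order condition: 91 − 3y_i − Σ_{j≠i} y_j = 0.
In a symmetric equilibrium every fishing fleet chooses the same y, so Σ_{j≠i} y_j = 2y. The condition becomes 91 − 5y = 0, giving y = 91/5 = 18.2.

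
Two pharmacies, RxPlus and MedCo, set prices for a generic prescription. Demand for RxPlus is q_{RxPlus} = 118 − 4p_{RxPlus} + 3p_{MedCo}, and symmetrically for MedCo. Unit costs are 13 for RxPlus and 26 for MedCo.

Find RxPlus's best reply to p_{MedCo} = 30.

32.5

RxPlus's profit: π = (p_{RxPlus} − 13)(118 − 4p_{RxPlus} + 3p_{MedCo}).
∂π/∂p_{RxPlus} = 170 − 8p_{RxPlus} + 3p_{MedCo} = 0 ⇒ p_{RxPlus} = 21.25 + 0.375p_{MedCo}.
At p_{MedCo} = 30: p_{RxPlus} = 21.25 + 0.375·30 = 32.5.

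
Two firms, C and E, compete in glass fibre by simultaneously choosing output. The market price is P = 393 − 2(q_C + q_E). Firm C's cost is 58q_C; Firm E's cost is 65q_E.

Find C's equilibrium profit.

6498

Firm C's profit: π = q_C(393 − 2(q_C + q_E)) − 58q_C.
∂π/∂q_C = 335 − 4q_C − 2q_E = 0, so q_C = 83.75 − 0.5q_E.
By the same steps for E: q_E = 82 − 0.5q_C.
Solving the two reaction functions simultaneously: (1 − (−0.5)(−0.5))q_C = 83.75 − 0.5·82, so 0.75q_C = 42.75 and q_C = 57.
Then q_E = 82 − 0.5·57 = 53.5.
Price P = 393 − 2·110.5 = 172.
C's profit: (172 − 58)·57 = 6498.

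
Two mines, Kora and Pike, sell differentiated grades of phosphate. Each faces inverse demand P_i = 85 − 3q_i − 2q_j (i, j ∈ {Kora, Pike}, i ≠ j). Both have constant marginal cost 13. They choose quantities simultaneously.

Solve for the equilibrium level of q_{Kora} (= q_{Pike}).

9

Mine Kora's profit: π = q_{Kora}(85 − 3q_{Kora} − 2q_{Pike}) − 13q_{Kora}.
∂π/∂q_{Kora} = 72 − 6q_{Kora} − 2q_{Pike} = 0 ⇒ q_{Kora} = 12 − (1/3)q_{Pike}.
By symmetry q_{Pike} = q_{Kora}; substituting into the reaction function, (4/3)q_{Kora} = 12 and q_{Kora} = 9.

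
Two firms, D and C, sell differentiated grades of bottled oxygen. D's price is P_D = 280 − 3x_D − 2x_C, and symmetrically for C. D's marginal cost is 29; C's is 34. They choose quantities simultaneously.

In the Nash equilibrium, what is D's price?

Firm D's profit: π = x_D(280 − 3x_D − 2x_C) − 29x_D.
∂π/∂x_D = 251 − 6x_D − 2x_C = 0 ⇒ x_D = 251/6 − (1/3)x_C.
Similarly x_C = 41 − (1/3)x_D.
Plugging x_C into D's best response: x_D = 251/6 − (1/3)(41 − (1/3)x_D) ⇒ (8/9)x_D = 169/6, so x_D = 31.6875.
Then x_C = 41 − (1/3)·31.6875 = 30.4375.
P_D = 280 − 3·31.6875 − 2·30.4375 = 124.0625.

124.0625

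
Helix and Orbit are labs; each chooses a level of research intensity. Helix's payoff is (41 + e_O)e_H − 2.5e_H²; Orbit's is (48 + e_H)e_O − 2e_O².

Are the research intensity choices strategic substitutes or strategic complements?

strategic complements

Expanding Helix's payoff: 41e_H + e_Oe_H − 2.5e_H².
∂π/∂e_H = 41 + e_O − 5e_H = 0, so e_H = 8.2 + 0.2e_O.
The best-response slope de_H/de_O = 0.2 > 0: the reaction function is upward-sloping, so the choices are strategic complements.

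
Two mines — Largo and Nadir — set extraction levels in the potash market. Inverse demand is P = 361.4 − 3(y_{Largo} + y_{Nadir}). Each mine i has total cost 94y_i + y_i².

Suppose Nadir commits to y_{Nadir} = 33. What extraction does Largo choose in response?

Mine Largo's profit: π = y_{Largo}(361.4 − 3(y_{Largo} + y_{Nadir})) − 94y_{Largo} − y_{Largo}².
∂π/∂y_{Largo} = 267.4 − 8y_{Largo} − 3y_{Nadir} = 0, so y_{Largo} = 33.425 − 0.375y_{Nadir}.
At y_{Nadir} = 33: y_{Largo} = 33.425 − 0.375·33 = 21.05.

21.05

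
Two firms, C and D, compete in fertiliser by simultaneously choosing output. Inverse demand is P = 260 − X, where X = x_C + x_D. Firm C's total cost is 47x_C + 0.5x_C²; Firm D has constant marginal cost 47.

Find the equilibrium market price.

132.2

Firm C's profit: π = x_C(260 − (x_C + x_D)) − 47x_C − 0.5x_C².
∂π/∂x_C = 213 − 3x_C − x_D = 0, so x_C = 71 − (1/3)x_D.
For D: ∂π/∂x_D = 213 − 2x_D − x_C = 0 ⇒ x_D = 106.5 − 0.5x_C.
Solving the two reaction functions simultaneously: (1 − (−1/3)(−0.5))x_C = 71 − (1/3)·106.5, so (5/6)x_C = 35.5 and x_C = 42.6.
Then x_D = 106.5 − 0.5·42.6 = 85.2.
Equilibrium price: P = 260 − 127.8 = 132.2.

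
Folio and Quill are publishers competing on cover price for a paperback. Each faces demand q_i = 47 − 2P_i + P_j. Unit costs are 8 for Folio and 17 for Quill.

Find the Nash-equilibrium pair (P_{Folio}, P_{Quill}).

22.2, 25.8

Folio's profit: π = (P_{Folio} − 8)(47 − 2P_{Folio} + P_{Quill}).
∂π/∂P_{Folio} = 63 − 4P_{Folio} + P_{Quill} = 0 ⇒ P_{Folio} = 15.75 + 0.25P_{Quill}.
Similarly P_{Quill} = 20.25 + 0.25P_{Folio}.
Substituting the second reaction function into the first: P_{Folio} = 15.75 + 0.25(20.25 + 0.25P_{Folio}), which gives 0.9375P_{Folio} = 20.8125 ⇒ P_{Folio} = 22.2.
Then P_{Quill} = 20.25 + 0.25·22.2 = 25.8.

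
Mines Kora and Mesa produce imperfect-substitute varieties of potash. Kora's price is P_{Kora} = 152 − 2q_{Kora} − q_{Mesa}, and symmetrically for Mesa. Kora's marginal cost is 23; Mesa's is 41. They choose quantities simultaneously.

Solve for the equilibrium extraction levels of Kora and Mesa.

Mine Kora's profit: π = q_{Kora}(152 − 2q_{Kora} − q_{Mesa}) − 23q_{Kora}.
∂π/∂q_{Kora} = 129 − 4q_{Kora} − q_{Mesa} = 0 ⇒ q_{Kora} = 32.25 − 0.25q_{Mesa}.
Similarly q_{Mesa} = 27.75 − 0.25q_{Kora}.
Substituting the second reaction function into the first: q_{Kora} = 32.25 − 0.25(27.75 − 0.25q_{Kora}), which gives 0.9375q_{Kora} = 25.3125 ⇒ q_{Kora} = 27.
Then q_{Mesa} = 27.75 − 0.25·27 = 21.

27, 21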